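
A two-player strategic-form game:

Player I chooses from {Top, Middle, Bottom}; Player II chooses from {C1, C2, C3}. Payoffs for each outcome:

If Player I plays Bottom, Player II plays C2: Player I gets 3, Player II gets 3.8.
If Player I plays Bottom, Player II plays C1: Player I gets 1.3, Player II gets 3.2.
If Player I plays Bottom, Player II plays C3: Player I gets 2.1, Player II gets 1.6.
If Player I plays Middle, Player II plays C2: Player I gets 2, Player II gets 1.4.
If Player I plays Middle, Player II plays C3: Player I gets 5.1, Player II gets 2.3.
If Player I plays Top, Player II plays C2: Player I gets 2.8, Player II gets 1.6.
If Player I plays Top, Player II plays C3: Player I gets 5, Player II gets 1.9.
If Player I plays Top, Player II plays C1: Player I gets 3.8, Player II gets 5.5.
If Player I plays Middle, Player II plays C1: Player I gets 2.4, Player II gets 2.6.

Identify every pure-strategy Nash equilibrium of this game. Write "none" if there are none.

The pure Nash equilibria are (Top, C1) and (Bottom, C2).

(Top, C1): Player I gets 3.8, best alternative 2.4; Player II gets 5.5, best alternative 1.9. No profitable deviation — NE.
(Top, C2): Player I can switch to Bottom (2.8 → 3). Not NE.
(Top, C3): Player I can switch to Middle (5 → 5.1). Not NE.
(Middle, C1): Player I can switch to Top (2.4 → 3.8). Not NE.
(Middle, C2): Player I can switch to Top (2 → 2.8). Not NE.
(Middle, C3): Player II can switch to C1 (2.3 → 2.6). Not NE.
(Bottom, C1): Player I can switch to Top (1.3 → 3.8). Not NE.
(Bottom, C2): Player I gets 3, best alternative 2.8; Player II gets 3.8, best alternative 3.2. No profitable deviation — NE.
(The remaining 1 profile has a profitable deviation by the same check.)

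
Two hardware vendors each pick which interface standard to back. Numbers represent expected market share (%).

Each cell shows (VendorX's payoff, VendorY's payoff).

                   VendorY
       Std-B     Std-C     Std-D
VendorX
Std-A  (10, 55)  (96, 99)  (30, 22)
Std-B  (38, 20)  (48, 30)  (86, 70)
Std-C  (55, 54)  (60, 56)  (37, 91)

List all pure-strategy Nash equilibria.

(Std-A, Std-B): VendorX can switch to Std-B (10 → 38). Not NE.
(Std-A, Std-C): VendorX gets 96, best alternative 60; VendorY gets 99, best alternative 55. No profitable deviation — NE.
(Std-A, Std-D): VendorX can switch to Std-B (30 → 86). Not NE.
(Std-B, Std-B): VendorX can switch to Std-C (38 → 55). Not NE.
(Std-B, Std-C): VendorX can switch to Std-A (48 → 96). Not NE.
(Std-B, Std-D): VendorX gets 86, best alternative 37; VendorY gets 70, best alternative 30. No profitable deviation — NE.
(Std-C, Std-B): VendorY can switch to Std-C (54 → 56). Not NE.
(Std-C, Std-C): VendorX can switch to Std-A (60 → 96). Not NE.
(Std-C, Std-D): VendorX can switch to Std-B (37 → 86). Not NE.

(Std-A, Std-C); (Std-B, Std-D)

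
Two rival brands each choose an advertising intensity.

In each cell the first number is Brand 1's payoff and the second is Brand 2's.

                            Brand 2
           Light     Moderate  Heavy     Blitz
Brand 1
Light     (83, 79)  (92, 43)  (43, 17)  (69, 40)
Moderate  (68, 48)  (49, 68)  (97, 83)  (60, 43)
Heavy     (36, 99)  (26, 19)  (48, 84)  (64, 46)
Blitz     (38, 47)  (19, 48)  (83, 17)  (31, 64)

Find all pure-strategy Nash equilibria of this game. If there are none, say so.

Pure-strategy Nash equilibria: (Light, Light); (Moderate, Heavy)

Check each profile: it is a Nash equilibrium iff no player can strictly gain by switching unilaterally.
(Light, Light): Brand 1 gets 83, best alternative 68; Brand 2 gets 79, best alternative 43. No profitable deviation — NE.
(Light, Moderate): Brand 2 can switch to Light (43 → 79). Not NE.
(Light, Heavy): Brand 1 can switch to Moderate (43 → 97). Not NE.
(Light, Blitz): Brand 2 can switch to Light (40 → 79). Not NE.
(Moderate, Light): Brand 1 can switch to Light (68 → 83). Not NE.
(Moderate, Moderate): Brand 1 can switch to Light (49 → 92). Not NE.
(Moderate, Heavy): Brand 1 gets 97, best alternative 83; Brand 2 gets 83, best alternative 68. No profitable deviation — NE.
(Moderate, Blitz): Brand 1 can switch to Light (60 → 69). Not NE.
(The remaining 8 profiles each have a profitable deviation by the same check.)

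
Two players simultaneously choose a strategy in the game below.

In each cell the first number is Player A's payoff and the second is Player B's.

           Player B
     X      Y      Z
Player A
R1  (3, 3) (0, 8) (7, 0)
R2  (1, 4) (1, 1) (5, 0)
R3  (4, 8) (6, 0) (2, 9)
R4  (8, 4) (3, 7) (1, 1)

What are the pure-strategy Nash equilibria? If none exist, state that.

Player A against X: payoffs 3, 1, 4, 8 → best response R4.
Player A against Y: payoffs 0, 1, 6, 3 → best response R3.
Player A against Z: payoffs 7, 5, 2, 1 → best response R1.
Player B against R1: payoffs 3, 8, 0 → best response Y.
Player B against R2: payoffs 4, 1, 0 → best response X.
Player B against R3: payoffs 8, 0, 9 → best response Z.
Player B against R4: payoffs 4, 7, 1 → best response Y.
No profile is a mutual best response for all players.

No pure-strategy Nash equilibrium.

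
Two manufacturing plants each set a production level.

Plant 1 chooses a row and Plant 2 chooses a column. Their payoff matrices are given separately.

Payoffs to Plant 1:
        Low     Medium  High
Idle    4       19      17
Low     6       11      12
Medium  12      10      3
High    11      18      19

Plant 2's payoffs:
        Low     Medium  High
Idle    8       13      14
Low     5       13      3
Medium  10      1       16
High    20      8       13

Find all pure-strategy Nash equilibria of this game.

This game has no pure Nash equilibrium.

Mark each player's best response to every combination of opponents' strategies; a profile where every player is best-responding is a pure Nash equilibrium.
Plant 1 against Low: payoffs 4, 6, 12, 11 → best response Medium.
Plant 1 against Medium: payoffs 19, 11, 10, 18 → best response Idle.
Plant 1 against High: payoffs 17, 12, 3, 19 → best response High.
Plant 2 against Idle: payoffs 8, 13, 14 → best response High.
Plant 2 against Low: payoffs 5, 13, 3 → best response Medium.
Plant 2 against Medium: payoffs 10, 1, 16 → best response High.
Plant 2 against High: payoffs 20, 8, 13 → best response Low.
No profile is a mutual best response for all players.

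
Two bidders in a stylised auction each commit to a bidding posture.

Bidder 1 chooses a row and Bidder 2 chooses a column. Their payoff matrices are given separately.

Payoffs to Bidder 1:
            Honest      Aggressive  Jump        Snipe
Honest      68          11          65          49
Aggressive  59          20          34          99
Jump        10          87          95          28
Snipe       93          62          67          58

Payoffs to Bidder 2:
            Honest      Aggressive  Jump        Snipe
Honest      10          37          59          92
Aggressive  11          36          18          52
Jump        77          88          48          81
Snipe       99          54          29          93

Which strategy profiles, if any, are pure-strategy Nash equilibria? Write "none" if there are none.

The pure Nash equilibria are (Aggressive, Snipe), (Jump, Aggressive), (Snipe, Honest).

Mark each player's best response to every combination of opponents' strategies; a profile where every player is best-responding is a pure Nash equilibrium.
Bidder 1 against Honest: payoffs 68, 59, 10, 93 → best response Snipe.
Bidder 1 against Aggressive: payoffs 11, 20, 87, 62 → best response Jump.
Bidder 1 against Jump: payoffs 65, 34, 95, 67 → best response Jump.
Bidder 1 against Snipe: payoffs 49, 99, 28, 58 → best response Aggressive.
Bidder 2 against Honest: payoffs 10, 37, 59, 92 → best response Snipe.
Bidder 2 against Aggressive: payoffs 11, 36, 18, 52 → best response Snipe.
Bidder 2 against Jump: payoffs 77, 88, 48, 81 → best response Aggressive.
Bidder 2 against Snipe: payoffs 99, 54, 29, 93 → best response Honest.
Mutual best responses: (Aggressive, Snipe); (Jump, Aggressive); (Snipe, Honest).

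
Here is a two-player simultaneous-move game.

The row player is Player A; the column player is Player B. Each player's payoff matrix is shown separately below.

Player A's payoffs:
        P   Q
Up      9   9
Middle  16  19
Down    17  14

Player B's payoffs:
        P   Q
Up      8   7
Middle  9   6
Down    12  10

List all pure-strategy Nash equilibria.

(Up, P): Player A can switch to Middle (9 → 16). Not NE.
(Up, Q): Player A can switch to Middle (9 → 19). Not NE.
(Middle, P): Player A can switch to Down (16 → 17). Not NE.
(Middle, Q): Player B can switch to P (6 → 9). Not NE.
(Down, P): Player A gets 17, best alternative 16; Player B gets 12, best alternative 10. No profitable deviation — NE.
(Down, Q): Player A can switch to Middle (14 → 19). Not NE.

Pure NE: (Down, P)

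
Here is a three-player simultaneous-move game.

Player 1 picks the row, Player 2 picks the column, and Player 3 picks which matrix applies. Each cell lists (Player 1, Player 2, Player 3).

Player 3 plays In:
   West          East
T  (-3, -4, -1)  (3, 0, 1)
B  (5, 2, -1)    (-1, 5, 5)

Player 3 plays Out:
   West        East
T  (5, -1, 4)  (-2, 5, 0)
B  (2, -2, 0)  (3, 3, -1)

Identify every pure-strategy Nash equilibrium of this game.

The unique pure-strategy Nash equilibrium is (T, East, In).

Player 1 against (West, In): payoffs -3, 5 → best response B.
Player 1 against (West, Out): payoffs 5, 2 → best response T.
Player 1 against (East, In): payoffs 3, -1 → best response T.
Player 1 against (East, Out): payoffs -2, 3 → best response B.
Player 2 against (T, In): payoffs -4, 0 → best response East.
Player 2 against (T, Out): payoffs -1, 5 → best response East.
Player 2 against (B, In): payoffs 2, 5 → best response East.
Player 2 against (B, Out): payoffs -2, 3 → best response East.
Player 3 against (T, West): payoffs -1, 4 → best response Out.
Player 3 against (T, East): payoffs 1, 0 → best response In.
Player 3 against (B, West): payoffs -1, 0 → best response Out.
Player 3 against (B, East): payoffs 5, -1 → best response In.
Mutual best responses: (T, East, In).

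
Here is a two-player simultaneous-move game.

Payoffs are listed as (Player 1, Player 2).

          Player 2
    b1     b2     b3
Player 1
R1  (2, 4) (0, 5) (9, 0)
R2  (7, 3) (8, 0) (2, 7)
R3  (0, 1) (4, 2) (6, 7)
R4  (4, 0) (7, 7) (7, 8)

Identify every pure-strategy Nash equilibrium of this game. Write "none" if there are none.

There is no pure-strategy Nash equilibrium.

Mark each player's best response to every combination of opponents' strategies; a profile where every player is best-responding is a pure Nash equilibrium.
Player 1 against b1: payoffs 2, 7, 0, 4 → best response R2.
Player 1 against b2: payoffs 0, 8, 4, 7 → best response R2.
Player 1 against b3: payoffs 9, 2, 6, 7 → best response R1.
Player 2 against R1: payoffs 4, 5, 0 → best response b2.
Player 2 against R2: payoffs 3, 0, 7 → best response b3.
Player 2 against R3: payoffs 1, 2, 7 → best response b3.
Player 2 against R4: payoffs 0, 7, 8 → best response b3.
No profile is a mutual best response for all players.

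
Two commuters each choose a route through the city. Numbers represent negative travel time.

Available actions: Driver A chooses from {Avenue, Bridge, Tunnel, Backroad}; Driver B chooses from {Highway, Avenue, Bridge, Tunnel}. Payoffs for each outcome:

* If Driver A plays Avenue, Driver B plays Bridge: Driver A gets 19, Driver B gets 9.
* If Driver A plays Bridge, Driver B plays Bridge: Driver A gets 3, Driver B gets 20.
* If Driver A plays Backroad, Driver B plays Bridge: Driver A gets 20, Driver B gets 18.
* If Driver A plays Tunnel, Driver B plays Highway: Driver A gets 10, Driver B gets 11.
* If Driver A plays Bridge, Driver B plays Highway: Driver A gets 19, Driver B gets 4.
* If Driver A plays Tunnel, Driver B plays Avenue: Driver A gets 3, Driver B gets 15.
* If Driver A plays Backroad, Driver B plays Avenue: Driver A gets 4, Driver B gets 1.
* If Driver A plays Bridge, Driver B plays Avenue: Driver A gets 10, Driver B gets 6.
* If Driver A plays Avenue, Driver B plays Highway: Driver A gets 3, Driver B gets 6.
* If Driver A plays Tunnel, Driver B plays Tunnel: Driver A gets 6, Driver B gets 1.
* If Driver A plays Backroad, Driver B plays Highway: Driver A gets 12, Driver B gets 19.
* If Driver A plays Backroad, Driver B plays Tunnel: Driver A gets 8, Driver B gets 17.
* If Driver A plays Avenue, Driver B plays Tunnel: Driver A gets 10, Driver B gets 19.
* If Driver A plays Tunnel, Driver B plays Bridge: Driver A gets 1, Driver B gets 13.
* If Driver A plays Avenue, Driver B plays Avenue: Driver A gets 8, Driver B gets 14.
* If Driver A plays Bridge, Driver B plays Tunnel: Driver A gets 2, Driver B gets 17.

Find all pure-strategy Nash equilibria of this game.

Driver A against Highway: payoffs 3, 19, 10, 12 → best response Bridge.
Driver A against Avenue: payoffs 8, 10, 3, 4 → best response Bridge.
Driver A against Bridge: payoffs 19, 3, 1, 20 → best response Backroad.
Driver A against Tunnel: payoffs 10, 2, 6, 8 → best response Avenue.
Driver B against Avenue: payoffs 6, 14, 9, 19 → best response Tunnel.
Driver B against Bridge: payoffs 4, 6, 20, 17 → best response Bridge.
Driver B against Tunnel: payoffs 11, 15, 13, 1 → best response Avenue.
Driver B against Backroad: payoffs 19, 1, 18, 17 → best response Highway.
Mutual best responses: (Avenue, Tunnel).

Pure NE: (Avenue, Tunnel)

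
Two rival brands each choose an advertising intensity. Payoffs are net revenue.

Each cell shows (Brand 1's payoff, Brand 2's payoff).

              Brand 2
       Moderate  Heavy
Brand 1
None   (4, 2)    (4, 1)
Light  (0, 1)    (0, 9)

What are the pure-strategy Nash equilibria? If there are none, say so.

The unique pure-strategy Nash equilibrium is (None, Moderate).

Brand 1 against Moderate: payoffs 4, 0 → best response None.
Brand 1 against Heavy: payoffs 4, 0 → best response None.
Brand 2 against None: payoffs 2, 1 → best response Moderate.
Brand 2 against Light: payoffs 1, 9 → best response Heavy.
Mutual best responses: (None, Moderate).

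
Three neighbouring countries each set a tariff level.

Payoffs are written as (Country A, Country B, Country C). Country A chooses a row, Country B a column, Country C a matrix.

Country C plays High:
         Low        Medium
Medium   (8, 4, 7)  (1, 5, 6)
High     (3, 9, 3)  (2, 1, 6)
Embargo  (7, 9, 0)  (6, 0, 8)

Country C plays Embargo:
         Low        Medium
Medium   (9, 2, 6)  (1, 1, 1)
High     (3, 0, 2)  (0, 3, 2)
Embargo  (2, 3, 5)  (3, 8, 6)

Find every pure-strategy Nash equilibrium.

none

Check each profile: it is a Nash equilibrium iff no player can strictly gain by switching unilaterally.
(Medium, Low, High): Country B can switch to Medium (4 → 5). Not NE.
(Medium, Low, Embargo): Country C can switch to High (6 → 7). Not NE.
(Medium, Medium, High): Country A can switch to High (1 → 2). Not NE.
(Medium, Medium, Embargo): Country A can switch to Embargo (1 → 3). Not NE.
(High, Low, High): Country A can switch to Medium (3 → 8). Not NE.
(High, Low, Embargo): Country A can switch to Medium (3 → 9). Not NE.
(High, Medium, High): Country A can switch to Embargo (2 → 6). Not NE.
(High, Medium, Embargo): Country A can switch to Medium (0 → 1). Not NE.
(Embargo, Low, High): Country A can switch to Medium (7 → 8). Not NE.
(Embargo, Low, Embargo): Country A can switch to Medium (2 → 9). Not NE.
(The remaining 2 profiles each have a profitable deviation by the same check.)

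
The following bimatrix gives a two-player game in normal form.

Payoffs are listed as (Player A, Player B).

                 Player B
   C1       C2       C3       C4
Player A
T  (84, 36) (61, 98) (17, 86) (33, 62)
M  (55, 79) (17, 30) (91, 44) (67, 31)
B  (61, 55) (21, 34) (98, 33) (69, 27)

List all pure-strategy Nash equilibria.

(T, C2)

Player A against C1: payoffs 84, 55, 61 → best response T.
Player A against C2: payoffs 61, 17, 21 → best response T.
Player A against C3: payoffs 17, 91, 98 → best response B.
Player A against C4: payoffs 33, 67, 69 → best response B.
Player B against T: payoffs 36, 98, 86, 62 → best response C2.
Player B against M: payoffs 79, 30, 44, 31 → best response C1.
Player B against B: payoffs 55, 34, 33, 27 → best response C1.
Mutual best responses: (T, C2).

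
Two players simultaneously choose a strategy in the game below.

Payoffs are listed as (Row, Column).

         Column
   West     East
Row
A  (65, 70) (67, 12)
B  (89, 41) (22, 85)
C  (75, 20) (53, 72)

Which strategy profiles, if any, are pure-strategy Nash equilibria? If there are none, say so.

Row against West: payoffs 65, 89, 75 → best response B.
Row against East: payoffs 67, 22, 53 → best response A.
Column against A: payoffs 70, 12 → best response West.
Column against B: payoffs 41, 85 → best response East.
Column against C: payoffs 20, 72 → best response East.
No profile is a mutual best response for all players.

There is no pure-strategy Nash equilibrium.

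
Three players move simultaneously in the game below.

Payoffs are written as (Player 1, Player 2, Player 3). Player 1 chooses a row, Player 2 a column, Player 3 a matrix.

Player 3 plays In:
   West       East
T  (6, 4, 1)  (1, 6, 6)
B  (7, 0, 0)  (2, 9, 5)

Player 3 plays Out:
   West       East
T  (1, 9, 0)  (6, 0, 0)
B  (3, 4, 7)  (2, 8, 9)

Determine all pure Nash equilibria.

There is no pure-strategy Nash equilibrium.

(T, West, In): Player 1 can switch to B (6 → 7). Not NE.
(T, West, Out): Player 1 can switch to B (1 → 3). Not NE.
(T, East, In): Player 1 can switch to B (1 → 2). Not NE.
(T, East, Out): Player 2 can switch to West (0 → 9). Not NE.
(B, West, In): Player 2 can switch to East (0 → 9). Not NE.
(B, West, Out): Player 2 can switch to East (4 → 8). Not NE.
(B, East, In): Player 3 can switch to Out (5 → 9). Not NE.
(B, East, Out): Player 1 can switch to T (2 → 6). Not NE.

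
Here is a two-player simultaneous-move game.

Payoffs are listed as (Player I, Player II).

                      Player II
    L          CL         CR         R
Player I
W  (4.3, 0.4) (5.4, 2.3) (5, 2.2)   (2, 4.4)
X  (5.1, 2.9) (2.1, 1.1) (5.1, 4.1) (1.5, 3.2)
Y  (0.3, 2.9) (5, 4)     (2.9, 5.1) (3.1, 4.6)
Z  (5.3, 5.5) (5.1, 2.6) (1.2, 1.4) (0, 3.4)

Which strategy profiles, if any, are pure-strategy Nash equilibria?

Player I against L: payoffs 4.3, 5.1, 0.3, 5.3 → best response Z.
Player I against CL: payoffs 5.4, 2.1, 5, 5.1 → best response W.
Player I against CR: payoffs 5, 5.1, 2.9, 1.2 → best response X.
Player I against R: payoffs 2, 1.5, 3.1, 0 → best response Y.
Player II against W: payoffs 0.4, 2.3, 2.2, 4.4 → best response R.
Player II against X: payoffs 2.9, 1.1, 4.1, 3.2 → best response CR.
Player II against Y: payoffs 2.9, 4, 5.1, 4.6 → best response CR.
Player II against Z: payoffs 5.5, 2.6, 1.4, 3.4 → best response L.
Mutual best responses: (X, CR); (Z, L).

Pure-strategy Nash equilibria: (X, CR); (Z, L)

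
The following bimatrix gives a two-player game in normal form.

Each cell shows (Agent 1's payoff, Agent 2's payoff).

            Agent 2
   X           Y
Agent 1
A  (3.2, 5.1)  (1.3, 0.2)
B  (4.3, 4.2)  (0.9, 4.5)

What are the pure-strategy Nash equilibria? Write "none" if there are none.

This game has no pure Nash equilibrium.

Agent 1 against X: payoffs 3.2, 4.3 → best response B.
Agent 1 against Y: payoffs 1.3, 0.9 → best response A.
Agent 2 against A: payoffs 5.1, 0.2 → best response X.
Agent 2 against B: payoffs 4.2, 4.5 → best response Y.
No profile is a mutual best response for all players.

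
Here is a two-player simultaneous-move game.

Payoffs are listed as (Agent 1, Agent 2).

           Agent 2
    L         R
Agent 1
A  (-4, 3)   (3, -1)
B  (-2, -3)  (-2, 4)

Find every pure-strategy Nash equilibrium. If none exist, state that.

Agent 1 against L: payoffs -4, -2 → best response B.
Agent 1 against R: payoffs 3, -2 → best response A.
Agent 2 against A: payoffs 3, -1 → best response L.
Agent 2 against B: payoffs -3, 4 → best response R.
No profile is a mutual best response for all players.

This game has no pure Nash equilibrium.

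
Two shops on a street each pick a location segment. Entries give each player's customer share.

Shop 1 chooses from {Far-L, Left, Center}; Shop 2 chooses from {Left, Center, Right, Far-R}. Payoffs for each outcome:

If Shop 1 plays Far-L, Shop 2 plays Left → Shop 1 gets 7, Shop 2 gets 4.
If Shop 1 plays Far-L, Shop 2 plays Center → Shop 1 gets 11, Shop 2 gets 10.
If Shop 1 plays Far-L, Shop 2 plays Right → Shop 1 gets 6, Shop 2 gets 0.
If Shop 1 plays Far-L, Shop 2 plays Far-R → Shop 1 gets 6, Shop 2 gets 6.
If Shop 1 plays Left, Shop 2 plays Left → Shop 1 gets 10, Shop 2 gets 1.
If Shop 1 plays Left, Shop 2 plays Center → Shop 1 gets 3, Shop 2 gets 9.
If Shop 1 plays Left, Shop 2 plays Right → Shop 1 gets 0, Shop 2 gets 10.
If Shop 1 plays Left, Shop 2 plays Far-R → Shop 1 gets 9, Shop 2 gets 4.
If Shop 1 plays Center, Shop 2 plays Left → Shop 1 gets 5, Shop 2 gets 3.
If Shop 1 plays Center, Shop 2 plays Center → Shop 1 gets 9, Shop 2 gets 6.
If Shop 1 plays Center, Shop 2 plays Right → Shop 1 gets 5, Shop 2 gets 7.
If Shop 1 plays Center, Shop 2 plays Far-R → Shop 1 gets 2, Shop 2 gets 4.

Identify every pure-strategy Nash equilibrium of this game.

Pure NE: (Far-L, Center)

Shop 1 against Left: payoffs 7, 10, 5 → best response Left.
Shop 1 against Center: payoffs 11, 3, 9 → best response Far-L.
Shop 1 against Right: payoffs 6, 0, 5 → best response Far-L.
Shop 1 against Far-R: payoffs 6, 9, 2 → best response Left.
Shop 2 against Far-L: payoffs 4, 10, 0, 6 → best response Center.
Shop 2 against Left: payoffs 1, 9, 10, 4 → best response Right.
Shop 2 against Center: payoffs 3, 6, 7, 4 → best response Right.
Mutual best responses: (Far-L, Center).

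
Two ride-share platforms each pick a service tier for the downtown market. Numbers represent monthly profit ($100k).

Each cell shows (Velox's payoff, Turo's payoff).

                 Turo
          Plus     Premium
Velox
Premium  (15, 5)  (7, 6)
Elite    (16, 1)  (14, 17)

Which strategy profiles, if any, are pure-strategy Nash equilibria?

The unique pure-strategy Nash equilibrium is (Elite, Premium).

Mark each player's best response to every combination of opponents' strategies; a profile where every player is best-responding is a pure Nash equilibrium.
Velox against Plus: payoffs 15, 16 → best response Elite.
Velox against Premium: payoffs 7, 14 → best response Elite.
Turo against Premium: payoffs 5, 6 → best response Premium.
Turo against Elite: payoffs 1, 17 → best response Premium.
Mutual best responses: (Elite, Premium).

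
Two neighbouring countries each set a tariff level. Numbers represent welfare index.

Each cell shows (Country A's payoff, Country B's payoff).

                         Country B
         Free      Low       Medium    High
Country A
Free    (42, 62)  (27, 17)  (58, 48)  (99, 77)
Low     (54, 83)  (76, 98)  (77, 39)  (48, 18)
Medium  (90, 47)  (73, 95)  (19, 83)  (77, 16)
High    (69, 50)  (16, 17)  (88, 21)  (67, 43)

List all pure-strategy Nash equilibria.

Check each profile: it is a Nash equilibrium iff no player can strictly gain by switching unilaterally.
(Free, Free): Country A can switch to Low (42 → 54). Not NE.
(Free, Low): Country A can switch to Low (27 → 76). Not NE.
(Free, Medium): Country A can switch to Low (58 → 77). Not NE.
(Free, High): Country A gets 99, best alternative 77; Country B gets 77, best alternative 62. No profitable deviation — NE.
(Low, Free): Country A can switch to Medium (54 → 90). Not NE.
(Low, Low): Country A gets 76, best alternative 73; Country B gets 98, best alternative 83. No profitable deviation — NE.
(Low, Medium): Country A can switch to High (77 → 88). Not NE.
(Low, High): Country A can switch to Free (48 → 99). Not NE.
(The remaining 8 profiles each have a profitable deviation by the same check.)

(Free, High), (Low, Low)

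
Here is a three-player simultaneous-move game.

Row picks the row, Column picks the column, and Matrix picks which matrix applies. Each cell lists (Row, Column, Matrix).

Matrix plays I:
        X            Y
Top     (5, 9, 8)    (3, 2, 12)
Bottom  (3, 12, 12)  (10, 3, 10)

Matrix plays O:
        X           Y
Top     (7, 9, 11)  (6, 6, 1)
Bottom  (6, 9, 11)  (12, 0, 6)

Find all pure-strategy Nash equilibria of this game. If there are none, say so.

Row against (X, I): payoffs 5, 3 → best response Top.
Row against (X, O): payoffs 7, 6 → best response Top.
Row against (Y, I): payoffs 3, 10 → best response Bottom.
Row against (Y, O): payoffs 6, 12 → best response Bottom.
Column against (Top, I): payoffs 9, 2 → best response X.
Column against (Top, O): payoffs 9, 6 → best response X.
Column against (Bottom, I): payoffs 12, 3 → best response X.
Column against (Bottom, O): payoffs 9, 0 → best response X.
Matrix against (Top, X): payoffs 8, 11 → best response O.
Matrix against (Top, Y): payoffs 12, 1 → best response I.
Matrix against (Bottom, X): payoffs 12, 11 → best response I.
Matrix against (Bottom, Y): payoffs 10, 6 → best response I.
Mutual best responses: (Top, X, O).

The unique pure-strategy Nash equilibrium is (Top, X, O).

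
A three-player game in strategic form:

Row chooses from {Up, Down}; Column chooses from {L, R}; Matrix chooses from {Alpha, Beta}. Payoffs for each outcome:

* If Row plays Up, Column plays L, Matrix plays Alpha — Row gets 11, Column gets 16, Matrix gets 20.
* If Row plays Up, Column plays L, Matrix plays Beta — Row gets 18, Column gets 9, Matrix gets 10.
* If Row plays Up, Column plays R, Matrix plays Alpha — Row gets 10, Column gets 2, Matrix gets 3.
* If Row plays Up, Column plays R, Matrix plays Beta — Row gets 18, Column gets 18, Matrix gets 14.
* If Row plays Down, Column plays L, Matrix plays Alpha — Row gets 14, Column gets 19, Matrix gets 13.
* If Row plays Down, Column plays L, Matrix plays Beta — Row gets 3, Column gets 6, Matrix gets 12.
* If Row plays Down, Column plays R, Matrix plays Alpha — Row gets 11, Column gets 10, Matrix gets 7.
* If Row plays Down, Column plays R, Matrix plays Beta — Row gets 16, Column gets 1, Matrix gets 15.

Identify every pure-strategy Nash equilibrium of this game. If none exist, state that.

Row against (L, Alpha): payoffs 11, 14 → best response Down.
Row against (L, Beta): payoffs 18, 3 → best response Up.
Row against (R, Alpha): payoffs 10, 11 → best response Down.
Row against (R, Beta): payoffs 18, 16 → best response Up.
Column against (Up, Alpha): payoffs 16, 2 → best response L.
Column against (Up, Beta): payoffs 9, 18 → best response R.
Column against (Down, Alpha): payoffs 19, 10 → best response L.
Column against (Down, Beta): payoffs 6, 1 → best response L.
Matrix against (Up, L): payoffs 20, 10 → best response Alpha.
Matrix against (Up, R): payoffs 3, 14 → best response Beta.
Matrix against (Down, L): payoffs 13, 12 → best response Alpha.
Matrix against (Down, R): payoffs 7, 15 → best response Beta.
Mutual best responses: (Up, R, Beta); (Down, L, Alpha).

The pure Nash equilibria are (Up, R, Beta) and (Down, L, Alpha).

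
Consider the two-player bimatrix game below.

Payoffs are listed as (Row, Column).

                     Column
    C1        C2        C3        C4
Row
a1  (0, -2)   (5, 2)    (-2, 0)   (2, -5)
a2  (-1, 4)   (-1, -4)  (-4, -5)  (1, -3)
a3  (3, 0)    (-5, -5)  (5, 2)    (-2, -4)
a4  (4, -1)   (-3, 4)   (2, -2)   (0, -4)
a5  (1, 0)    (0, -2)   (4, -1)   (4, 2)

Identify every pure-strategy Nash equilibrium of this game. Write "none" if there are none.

Pure-strategy Nash equilibria: (a1, C2) and (a3, C3) and (a5, C4)

Row against C1: payoffs 0, -1, 3, 4, 1 → best response a4.
Row against C2: payoffs 5, -1, -5, -3, 0 → best response a1.
Row against C3: payoffs -2, -4, 5, 2, 4 → best response a3.
Row against C4: payoffs 2, 1, -2, 0, 4 → best response a5.
Column against a1: payoffs -2, 2, 0, -5 → best response C2.
Column against a2: payoffs 4, -4, -5, -3 → best response C1.
Column against a3: payoffs 0, -5, 2, -4 → best response C3.
Column against a4: payoffs -1, 4, -2, -4 → best response C2.
Column against a5: payoffs 0, -2, -1, 2 → best response C4.
Mutual best responses: (a1, C2); (a3, C3); (a5, C4).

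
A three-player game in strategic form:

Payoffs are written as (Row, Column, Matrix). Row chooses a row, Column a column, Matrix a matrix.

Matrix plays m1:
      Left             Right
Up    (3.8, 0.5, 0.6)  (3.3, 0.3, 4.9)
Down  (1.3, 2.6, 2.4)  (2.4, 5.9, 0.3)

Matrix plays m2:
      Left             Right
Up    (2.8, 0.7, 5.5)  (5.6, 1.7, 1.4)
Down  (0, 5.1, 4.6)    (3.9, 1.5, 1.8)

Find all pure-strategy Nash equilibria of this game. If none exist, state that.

none

Mark each player's best response to every combination of opponents' strategies; a profile where every player is best-responding is a pure Nash equilibrium.
Row against (Left, m1): payoffs 3.8, 1.3 → best response Up.
Row against (Left, m2): payoffs 2.8, 0 → best response Up.
Row against (Right, m1): payoffs 3.3, 2.4 → best response Up.
Row against (Right, m2): payoffs 5.6, 3.9 → best response Up.
Column against (Up, m1): payoffs 0.5, 0.3 → best response Left.
Column against (Up, m2): payoffs 0.7, 1.7 → best response Right.
Column against (Down, m1): payoffs 2.6, 5.9 → best response Right.
Column against (Down, m2): payoffs 5.1, 1.5 → best response Left.
Matrix against (Up, Left): payoffs 0.6, 5.5 → best response m2.
Matrix against (Up, Right): payoffs 4.9, 1.4 → best response m1.
Matrix against (Down, Left): payoffs 2.4, 4.6 → best response m2.
Matrix against (Down, Right): payoffs 0.3, 1.8 → best response m2.
No profile is a mutual best response for all players.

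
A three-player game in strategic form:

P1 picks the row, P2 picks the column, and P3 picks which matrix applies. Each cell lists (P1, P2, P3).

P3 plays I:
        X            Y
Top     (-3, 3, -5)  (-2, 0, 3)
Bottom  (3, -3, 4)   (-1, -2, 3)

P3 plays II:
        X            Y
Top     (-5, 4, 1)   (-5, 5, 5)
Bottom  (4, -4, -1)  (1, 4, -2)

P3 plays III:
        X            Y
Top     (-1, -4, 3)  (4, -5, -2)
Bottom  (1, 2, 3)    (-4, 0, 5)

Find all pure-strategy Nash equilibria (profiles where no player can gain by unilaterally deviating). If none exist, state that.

There is no pure-strategy Nash equilibrium.

P1 against (X, I): payoffs -3, 3 → best response Bottom.
P1 against (X, II): payoffs -5, 4 → best response Bottom.
P1 against (X, III): payoffs -1, 1 → best response Bottom.
P1 against (Y, I): payoffs -2, -1 → best response Bottom.
P1 against (Y, II): payoffs -5, 1 → best response Bottom.
P1 against (Y, III): payoffs 4, -4 → best response Top.
P2 against (Top, I): payoffs 3, 0 → best response X.
P2 against (Top, II): payoffs 4, 5 → best response Y.
P2 against (Top, III): payoffs -4, -5 → best response X.
P2 against (Bottom, I): payoffs -3, -2 → best response Y.
P2 against (Bottom, II): payoffs -4, 4 → best response Y.
P2 against (Bottom, III): payoffs 2, 0 → best response X.
P3 against (Top, X): payoffs -5, 1, 3 → best response III.
P3 against (Top, Y): payoffs 3, 5, -2 → best response II.
P3 against (Bottom, X): payoffs 4, -1, 3 → best response I.
P3 against (Bottom, Y): payoffs 3, -2, 5 → best response III.
No profile is a mutual best response for all players.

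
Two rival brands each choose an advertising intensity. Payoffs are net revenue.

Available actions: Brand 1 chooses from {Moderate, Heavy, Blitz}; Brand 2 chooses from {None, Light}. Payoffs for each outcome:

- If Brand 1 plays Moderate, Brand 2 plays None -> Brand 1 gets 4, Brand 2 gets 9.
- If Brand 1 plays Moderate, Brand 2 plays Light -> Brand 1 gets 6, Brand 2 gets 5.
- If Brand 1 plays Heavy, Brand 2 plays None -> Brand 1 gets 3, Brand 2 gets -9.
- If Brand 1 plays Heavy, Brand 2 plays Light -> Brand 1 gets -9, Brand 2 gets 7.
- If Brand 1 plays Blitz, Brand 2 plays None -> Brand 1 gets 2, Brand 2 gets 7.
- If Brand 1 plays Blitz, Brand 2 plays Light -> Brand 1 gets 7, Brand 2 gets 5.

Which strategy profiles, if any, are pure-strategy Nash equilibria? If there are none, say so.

Pure NE: (Moderate, None)

Brand 1 against None: payoffs 4, 3, 2 → best response Moderate.
Brand 1 against Light: payoffs 6, -9, 7 → best response Blitz.
Brand 2 against Moderate: payoffs 9, 5 → best response None.
Brand 2 against Heavy: payoffs -9, 7 → best response Light.
Brand 2 against Blitz: payoffs 7, 5 → best response None.
Mutual best responses: (Moderate, None).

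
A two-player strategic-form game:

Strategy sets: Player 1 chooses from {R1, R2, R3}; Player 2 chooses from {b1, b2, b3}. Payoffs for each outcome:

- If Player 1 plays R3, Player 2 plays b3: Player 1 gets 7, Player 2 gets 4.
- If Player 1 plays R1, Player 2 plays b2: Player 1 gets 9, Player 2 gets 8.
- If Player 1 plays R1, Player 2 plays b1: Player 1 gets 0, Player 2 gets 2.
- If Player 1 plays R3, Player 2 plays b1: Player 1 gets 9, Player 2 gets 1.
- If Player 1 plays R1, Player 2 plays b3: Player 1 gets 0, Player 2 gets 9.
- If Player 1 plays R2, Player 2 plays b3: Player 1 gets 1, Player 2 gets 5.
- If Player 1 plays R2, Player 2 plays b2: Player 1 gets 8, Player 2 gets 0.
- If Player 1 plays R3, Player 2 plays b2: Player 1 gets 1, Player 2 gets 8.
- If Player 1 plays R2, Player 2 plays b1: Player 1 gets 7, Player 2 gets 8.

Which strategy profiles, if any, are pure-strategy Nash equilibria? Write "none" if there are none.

none

Player 1 against b1: payoffs 0, 7, 9 → best response R3.
Player 1 against b2: payoffs 9, 8, 1 → best response R1.
Player 1 against b3: payoffs 0, 1, 7 → best response R3.
Player 2 against R1: payoffs 2, 8, 9 → best response b3.
Player 2 against R2: payoffs 8, 0, 5 → best response b1.
Player 2 against R3: payoffs 1, 8, 4 → best response b2.
No profile is a mutual best response for all players.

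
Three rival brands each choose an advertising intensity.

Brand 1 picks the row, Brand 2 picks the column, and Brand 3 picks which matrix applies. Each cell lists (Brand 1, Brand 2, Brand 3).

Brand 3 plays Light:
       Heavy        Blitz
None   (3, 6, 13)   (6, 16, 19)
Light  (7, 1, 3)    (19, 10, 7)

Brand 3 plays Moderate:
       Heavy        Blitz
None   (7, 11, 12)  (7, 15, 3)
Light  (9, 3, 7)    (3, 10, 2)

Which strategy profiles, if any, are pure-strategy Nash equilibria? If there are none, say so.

Brand 1 against (Heavy, Light): payoffs 3, 7 → best response Light.
Brand 1 against (Heavy, Moderate): payoffs 7, 9 → best response Light.
Brand 1 against (Blitz, Light): payoffs 6, 19 → best response Light.
Brand 1 against (Blitz, Moderate): payoffs 7, 3 → best response None.
Brand 2 against (None, Light): payoffs 6, 16 → best response Blitz.
Brand 2 against (None, Moderate): payoffs 11, 15 → best response Blitz.
Brand 2 against (Light, Light): payoffs 1, 10 → best response Blitz.
Brand 2 against (Light, Moderate): payoffs 3, 10 → best response Blitz.
Brand 3 against (None, Heavy): payoffs 13, 12 → best response Light.
Brand 3 against (None, Blitz): payoffs 19, 3 → best response Light.
Brand 3 against (Light, Heavy): payoffs 3, 7 → best response Moderate.
Brand 3 against (Light, Blitz): payoffs 7, 2 → best response Light.
Mutual best responses: (Light, Blitz, Light).

The unique pure-strategy Nash equilibrium is (Light, Blitz, Light).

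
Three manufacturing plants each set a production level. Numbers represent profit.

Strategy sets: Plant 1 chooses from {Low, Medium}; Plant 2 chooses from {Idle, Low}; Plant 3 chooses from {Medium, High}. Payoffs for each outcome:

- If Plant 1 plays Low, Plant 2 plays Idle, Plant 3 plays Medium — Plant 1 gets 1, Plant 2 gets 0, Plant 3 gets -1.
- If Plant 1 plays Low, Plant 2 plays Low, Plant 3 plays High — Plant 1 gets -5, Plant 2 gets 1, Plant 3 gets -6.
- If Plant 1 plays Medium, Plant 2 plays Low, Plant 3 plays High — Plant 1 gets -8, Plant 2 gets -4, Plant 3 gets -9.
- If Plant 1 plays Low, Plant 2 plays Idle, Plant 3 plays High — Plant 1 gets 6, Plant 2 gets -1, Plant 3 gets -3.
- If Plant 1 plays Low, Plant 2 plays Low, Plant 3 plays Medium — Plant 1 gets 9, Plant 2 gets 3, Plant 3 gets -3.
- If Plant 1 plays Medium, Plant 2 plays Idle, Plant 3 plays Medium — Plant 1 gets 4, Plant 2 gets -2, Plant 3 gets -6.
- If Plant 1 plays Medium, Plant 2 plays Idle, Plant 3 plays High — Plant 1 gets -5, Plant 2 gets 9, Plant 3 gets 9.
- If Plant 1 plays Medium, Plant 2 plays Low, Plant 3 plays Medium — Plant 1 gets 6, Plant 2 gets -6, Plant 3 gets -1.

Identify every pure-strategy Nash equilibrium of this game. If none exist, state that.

(Low, Low, Medium)

For each player, find the best response to each opponent profile; mutual best responses are the pure NE.
Plant 1 against (Idle, Medium): payoffs 1, 4 → best response Medium.
Plant 1 against (Idle, High): payoffs 6, -5 → best response Low.
Plant 1 against (Low, Medium): payoffs 9, 6 → best response Low.
Plant 1 against (Low, High): payoffs -5, -8 → best response Low.
Plant 2 against (Low, Medium): payoffs 0, 3 → best response Low.
Plant 2 against (Low, High): payoffs -1, 1 → best response Low.
Plant 2 against (Medium, Medium): payoffs -2, -6 → best response Idle.
Plant 2 against (Medium, High): payoffs 9, -4 → best response Idle.
Plant 3 against (Low, Idle): payoffs -1, -3 → best response Medium.
Plant 3 against (Low, Low): payoffs -3, -6 → best response Medium.
Plant 3 against (Medium, Idle): payoffs -6, 9 → best response High.
Plant 3 against (Medium, Low): payoffs -1, -9 → best response Medium.
Mutual best responses: (Low, Low, Medium).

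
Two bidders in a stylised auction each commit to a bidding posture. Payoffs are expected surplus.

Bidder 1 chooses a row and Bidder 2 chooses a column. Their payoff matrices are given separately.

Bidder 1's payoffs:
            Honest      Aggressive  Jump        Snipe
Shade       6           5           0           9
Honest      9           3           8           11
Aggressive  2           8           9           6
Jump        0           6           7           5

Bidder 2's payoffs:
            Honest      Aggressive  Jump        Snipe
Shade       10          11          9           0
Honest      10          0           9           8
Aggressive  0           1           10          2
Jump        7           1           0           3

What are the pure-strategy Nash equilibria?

Bidder 1 against Honest: payoffs 6, 9, 2, 0 → best response Honest.
Bidder 1 against Aggressive: payoffs 5, 3, 8, 6 → best response Aggressive.
Bidder 1 against Jump: payoffs 0, 8, 9, 7 → best response Aggressive.
Bidder 1 against Snipe: payoffs 9, 11, 6, 5 → best response Honest.
Bidder 2 against Shade: payoffs 10, 11, 9, 0 → best response Aggressive.
Bidder 2 against Honest: payoffs 10, 0, 9, 8 → best response Honest.
Bidder 2 against Aggressive: payoffs 0, 1, 10, 2 → best response Jump.
Bidder 2 against Jump: payoffs 7, 1, 0, 3 → best response Honest.
Mutual best responses: (Honest, Honest); (Aggressive, Jump).

Pure-strategy Nash equilibria: (Honest, Honest), (Aggressive, Jump)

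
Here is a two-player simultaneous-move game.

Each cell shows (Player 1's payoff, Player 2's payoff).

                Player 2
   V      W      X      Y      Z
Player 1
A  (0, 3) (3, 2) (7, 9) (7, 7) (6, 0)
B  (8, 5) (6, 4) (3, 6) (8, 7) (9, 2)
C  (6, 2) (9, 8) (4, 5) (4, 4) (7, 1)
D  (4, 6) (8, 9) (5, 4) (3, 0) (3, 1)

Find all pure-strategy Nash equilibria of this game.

Pure-strategy Nash equilibria: (A, X); (B, Y); (C, W)

Player 1 against V: payoffs 0, 8, 6, 4 → best response B.
Player 1 against W: payoffs 3, 6, 9, 8 → best response C.
Player 1 against X: payoffs 7, 3, 4, 5 → best response A.
Player 1 against Y: payoffs 7, 8, 4, 3 → best response B.
Player 1 against Z: payoffs 6, 9, 7, 3 → best response B.
Player 2 against A: payoffs 3, 2, 9, 7, 0 → best response X.
Player 2 against B: payoffs 5, 4, 6, 7, 2 → best response Y.
Player 2 against C: payoffs 2, 8, 5, 4, 1 → best response W.
Player 2 against D: payoffs 6, 9, 4, 0, 1 → best response W.
Mutual best responses: (A, X); (B, Y); (C, W).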